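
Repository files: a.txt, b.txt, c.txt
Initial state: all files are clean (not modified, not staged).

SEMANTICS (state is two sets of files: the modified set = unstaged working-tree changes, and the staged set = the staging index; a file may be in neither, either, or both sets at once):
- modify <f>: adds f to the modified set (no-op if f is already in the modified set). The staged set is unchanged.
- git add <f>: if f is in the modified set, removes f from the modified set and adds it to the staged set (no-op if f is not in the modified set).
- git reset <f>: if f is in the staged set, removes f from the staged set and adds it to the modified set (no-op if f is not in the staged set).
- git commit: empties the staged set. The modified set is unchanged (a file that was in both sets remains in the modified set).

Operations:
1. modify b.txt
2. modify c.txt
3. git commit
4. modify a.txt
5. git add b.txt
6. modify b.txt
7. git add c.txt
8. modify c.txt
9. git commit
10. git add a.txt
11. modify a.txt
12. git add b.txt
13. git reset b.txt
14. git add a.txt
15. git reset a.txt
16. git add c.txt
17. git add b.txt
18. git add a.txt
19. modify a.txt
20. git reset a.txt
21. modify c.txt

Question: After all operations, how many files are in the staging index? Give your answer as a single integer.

Answer: 2

Derivation:
After op 1 (modify b.txt): modified={b.txt} staged={none}
After op 2 (modify c.txt): modified={b.txt, c.txt} staged={none}
After op 3 (git commit): modified={b.txt, c.txt} staged={none}
After op 4 (modify a.txt): modified={a.txt, b.txt, c.txt} staged={none}
After op 5 (git add b.txt): modified={a.txt, c.txt} staged={b.txt}
After op 6 (modify b.txt): modified={a.txt, b.txt, c.txt} staged={b.txt}
After op 7 (git add c.txt): modified={a.txt, b.txt} staged={b.txt, c.txt}
After op 8 (modify c.txt): modified={a.txt, b.txt, c.txt} staged={b.txt, c.txt}
After op 9 (git commit): modified={a.txt, b.txt, c.txt} staged={none}
After op 10 (git add a.txt): modified={b.txt, c.txt} staged={a.txt}
After op 11 (modify a.txt): modified={a.txt, b.txt, c.txt} staged={a.txt}
After op 12 (git add b.txt): modified={a.txt, c.txt} staged={a.txt, b.txt}
After op 13 (git reset b.txt): modified={a.txt, b.txt, c.txt} staged={a.txt}
After op 14 (git add a.txt): modified={b.txt, c.txt} staged={a.txt}
After op 15 (git reset a.txt): modified={a.txt, b.txt, c.txt} staged={none}
After op 16 (git add c.txt): modified={a.txt, b.txt} staged={c.txt}
After op 17 (git add b.txt): modified={a.txt} staged={b.txt, c.txt}
After op 18 (git add a.txt): modified={none} staged={a.txt, b.txt, c.txt}
After op 19 (modify a.txt): modified={a.txt} staged={a.txt, b.txt, c.txt}
After op 20 (git reset a.txt): modified={a.txt} staged={b.txt, c.txt}
After op 21 (modify c.txt): modified={a.txt, c.txt} staged={b.txt, c.txt}
Final staged set: {b.txt, c.txt} -> count=2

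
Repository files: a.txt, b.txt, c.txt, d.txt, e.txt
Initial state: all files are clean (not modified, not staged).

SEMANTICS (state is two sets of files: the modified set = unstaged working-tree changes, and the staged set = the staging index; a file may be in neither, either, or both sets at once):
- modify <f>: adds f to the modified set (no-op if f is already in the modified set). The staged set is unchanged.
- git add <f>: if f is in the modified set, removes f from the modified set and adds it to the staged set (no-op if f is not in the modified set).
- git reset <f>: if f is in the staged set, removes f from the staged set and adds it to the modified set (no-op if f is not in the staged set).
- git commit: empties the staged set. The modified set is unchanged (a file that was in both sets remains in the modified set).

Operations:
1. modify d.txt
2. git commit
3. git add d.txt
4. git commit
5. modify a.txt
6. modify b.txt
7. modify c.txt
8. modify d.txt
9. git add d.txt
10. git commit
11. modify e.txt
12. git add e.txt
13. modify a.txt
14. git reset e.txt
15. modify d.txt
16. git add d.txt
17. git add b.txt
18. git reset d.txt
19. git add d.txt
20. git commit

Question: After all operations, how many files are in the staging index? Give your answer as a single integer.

After op 1 (modify d.txt): modified={d.txt} staged={none}
After op 2 (git commit): modified={d.txt} staged={none}
After op 3 (git add d.txt): modified={none} staged={d.txt}
After op 4 (git commit): modified={none} staged={none}
After op 5 (modify a.txt): modified={a.txt} staged={none}
After op 6 (modify b.txt): modified={a.txt, b.txt} staged={none}
After op 7 (modify c.txt): modified={a.txt, b.txt, c.txt} staged={none}
After op 8 (modify d.txt): modified={a.txt, b.txt, c.txt, d.txt} staged={none}
After op 9 (git add d.txt): modified={a.txt, b.txt, c.txt} staged={d.txt}
After op 10 (git commit): modified={a.txt, b.txt, c.txt} staged={none}
After op 11 (modify e.txt): modified={a.txt, b.txt, c.txt, e.txt} staged={none}
After op 12 (git add e.txt): modified={a.txt, b.txt, c.txt} staged={e.txt}
After op 13 (modify a.txt): modified={a.txt, b.txt, c.txt} staged={e.txt}
After op 14 (git reset e.txt): modified={a.txt, b.txt, c.txt, e.txt} staged={none}
After op 15 (modify d.txt): modified={a.txt, b.txt, c.txt, d.txt, e.txt} staged={none}
After op 16 (git add d.txt): modified={a.txt, b.txt, c.txt, e.txt} staged={d.txt}
After op 17 (git add b.txt): modified={a.txt, c.txt, e.txt} staged={b.txt, d.txt}
After op 18 (git reset d.txt): modified={a.txt, c.txt, d.txt, e.txt} staged={b.txt}
After op 19 (git add d.txt): modified={a.txt, c.txt, e.txt} staged={b.txt, d.txt}
After op 20 (git commit): modified={a.txt, c.txt, e.txt} staged={none}
Final staged set: {none} -> count=0

Answer: 0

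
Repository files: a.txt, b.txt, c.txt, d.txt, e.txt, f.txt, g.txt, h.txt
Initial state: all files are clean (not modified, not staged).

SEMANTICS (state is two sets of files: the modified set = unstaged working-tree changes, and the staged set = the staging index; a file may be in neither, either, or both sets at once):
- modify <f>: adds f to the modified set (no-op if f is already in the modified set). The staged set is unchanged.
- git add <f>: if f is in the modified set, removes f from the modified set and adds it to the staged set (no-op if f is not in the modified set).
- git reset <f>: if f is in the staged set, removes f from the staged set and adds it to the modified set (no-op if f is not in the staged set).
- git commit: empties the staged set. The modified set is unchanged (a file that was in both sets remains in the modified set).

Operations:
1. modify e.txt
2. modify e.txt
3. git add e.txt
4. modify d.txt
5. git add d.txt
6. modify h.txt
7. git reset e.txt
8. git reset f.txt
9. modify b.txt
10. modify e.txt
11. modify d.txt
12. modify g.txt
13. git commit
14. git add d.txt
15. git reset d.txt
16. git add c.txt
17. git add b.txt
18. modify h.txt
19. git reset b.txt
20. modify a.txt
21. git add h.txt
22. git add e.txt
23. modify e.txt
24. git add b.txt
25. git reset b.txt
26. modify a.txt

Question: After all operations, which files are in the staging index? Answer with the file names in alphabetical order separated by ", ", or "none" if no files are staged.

After op 1 (modify e.txt): modified={e.txt} staged={none}
After op 2 (modify e.txt): modified={e.txt} staged={none}
After op 3 (git add e.txt): modified={none} staged={e.txt}
After op 4 (modify d.txt): modified={d.txt} staged={e.txt}
After op 5 (git add d.txt): modified={none} staged={d.txt, e.txt}
After op 6 (modify h.txt): modified={h.txt} staged={d.txt, e.txt}
After op 7 (git reset e.txt): modified={e.txt, h.txt} staged={d.txt}
After op 8 (git reset f.txt): modified={e.txt, h.txt} staged={d.txt}
After op 9 (modify b.txt): modified={b.txt, e.txt, h.txt} staged={d.txt}
After op 10 (modify e.txt): modified={b.txt, e.txt, h.txt} staged={d.txt}
After op 11 (modify d.txt): modified={b.txt, d.txt, e.txt, h.txt} staged={d.txt}
After op 12 (modify g.txt): modified={b.txt, d.txt, e.txt, g.txt, h.txt} staged={d.txt}
After op 13 (git commit): modified={b.txt, d.txt, e.txt, g.txt, h.txt} staged={none}
After op 14 (git add d.txt): modified={b.txt, e.txt, g.txt, h.txt} staged={d.txt}
After op 15 (git reset d.txt): modified={b.txt, d.txt, e.txt, g.txt, h.txt} staged={none}
After op 16 (git add c.txt): modified={b.txt, d.txt, e.txt, g.txt, h.txt} staged={none}
After op 17 (git add b.txt): modified={d.txt, e.txt, g.txt, h.txt} staged={b.txt}
After op 18 (modify h.txt): modified={d.txt, e.txt, g.txt, h.txt} staged={b.txt}
After op 19 (git reset b.txt): modified={b.txt, d.txt, e.txt, g.txt, h.txt} staged={none}
After op 20 (modify a.txt): modified={a.txt, b.txt, d.txt, e.txt, g.txt, h.txt} staged={none}
After op 21 (git add h.txt): modified={a.txt, b.txt, d.txt, e.txt, g.txt} staged={h.txt}
After op 22 (git add e.txt): modified={a.txt, b.txt, d.txt, g.txt} staged={e.txt, h.txt}
After op 23 (modify e.txt): modified={a.txt, b.txt, d.txt, e.txt, g.txt} staged={e.txt, h.txt}
After op 24 (git add b.txt): modified={a.txt, d.txt, e.txt, g.txt} staged={b.txt, e.txt, h.txt}
After op 25 (git reset b.txt): modified={a.txt, b.txt, d.txt, e.txt, g.txt} staged={e.txt, h.txt}
After op 26 (modify a.txt): modified={a.txt, b.txt, d.txt, e.txt, g.txt} staged={e.txt, h.txt}

Answer: e.txt, h.txt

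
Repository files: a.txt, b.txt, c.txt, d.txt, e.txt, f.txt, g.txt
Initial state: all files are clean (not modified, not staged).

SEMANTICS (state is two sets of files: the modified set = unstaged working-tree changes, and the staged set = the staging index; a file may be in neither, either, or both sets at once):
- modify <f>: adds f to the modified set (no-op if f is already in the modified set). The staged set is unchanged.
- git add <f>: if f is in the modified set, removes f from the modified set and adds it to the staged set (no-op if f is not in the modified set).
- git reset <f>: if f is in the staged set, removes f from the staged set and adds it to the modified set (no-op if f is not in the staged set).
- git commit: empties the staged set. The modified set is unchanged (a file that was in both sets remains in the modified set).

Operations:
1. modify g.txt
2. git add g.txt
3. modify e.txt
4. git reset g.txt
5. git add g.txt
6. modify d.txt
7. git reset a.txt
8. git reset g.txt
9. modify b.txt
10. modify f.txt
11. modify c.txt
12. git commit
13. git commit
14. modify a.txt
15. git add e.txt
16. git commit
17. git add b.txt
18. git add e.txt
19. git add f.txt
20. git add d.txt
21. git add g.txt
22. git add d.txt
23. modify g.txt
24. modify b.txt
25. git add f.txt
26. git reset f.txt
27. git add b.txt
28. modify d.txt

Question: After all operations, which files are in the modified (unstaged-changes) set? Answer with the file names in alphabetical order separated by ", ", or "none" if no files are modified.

Answer: a.txt, c.txt, d.txt, f.txt, g.txt

Derivation:
After op 1 (modify g.txt): modified={g.txt} staged={none}
After op 2 (git add g.txt): modified={none} staged={g.txt}
After op 3 (modify e.txt): modified={e.txt} staged={g.txt}
After op 4 (git reset g.txt): modified={e.txt, g.txt} staged={none}
After op 5 (git add g.txt): modified={e.txt} staged={g.txt}
After op 6 (modify d.txt): modified={d.txt, e.txt} staged={g.txt}
After op 7 (git reset a.txt): modified={d.txt, e.txt} staged={g.txt}
After op 8 (git reset g.txt): modified={d.txt, e.txt, g.txt} staged={none}
After op 9 (modify b.txt): modified={b.txt, d.txt, e.txt, g.txt} staged={none}
After op 10 (modify f.txt): modified={b.txt, d.txt, e.txt, f.txt, g.txt} staged={none}
After op 11 (modify c.txt): modified={b.txt, c.txt, d.txt, e.txt, f.txt, g.txt} staged={none}
After op 12 (git commit): modified={b.txt, c.txt, d.txt, e.txt, f.txt, g.txt} staged={none}
After op 13 (git commit): modified={b.txt, c.txt, d.txt, e.txt, f.txt, g.txt} staged={none}
After op 14 (modify a.txt): modified={a.txt, b.txt, c.txt, d.txt, e.txt, f.txt, g.txt} staged={none}
After op 15 (git add e.txt): modified={a.txt, b.txt, c.txt, d.txt, f.txt, g.txt} staged={e.txt}
After op 16 (git commit): modified={a.txt, b.txt, c.txt, d.txt, f.txt, g.txt} staged={none}
After op 17 (git add b.txt): modified={a.txt, c.txt, d.txt, f.txt, g.txt} staged={b.txt}
After op 18 (git add e.txt): modified={a.txt, c.txt, d.txt, f.txt, g.txt} staged={b.txt}
After op 19 (git add f.txt): modified={a.txt, c.txt, d.txt, g.txt} staged={b.txt, f.txt}
After op 20 (git add d.txt): modified={a.txt, c.txt, g.txt} staged={b.txt, d.txt, f.txt}
After op 21 (git add g.txt): modified={a.txt, c.txt} staged={b.txt, d.txt, f.txt, g.txt}
After op 22 (git add d.txt): modified={a.txt, c.txt} staged={b.txt, d.txt, f.txt, g.txt}
After op 23 (modify g.txt): modified={a.txt, c.txt, g.txt} staged={b.txt, d.txt, f.txt, g.txt}
After op 24 (modify b.txt): modified={a.txt, b.txt, c.txt, g.txt} staged={b.txt, d.txt, f.txt, g.txt}
After op 25 (git add f.txt): modified={a.txt, b.txt, c.txt, g.txt} staged={b.txt, d.txt, f.txt, g.txt}
After op 26 (git reset f.txt): modified={a.txt, b.txt, c.txt, f.txt, g.txt} staged={b.txt, d.txt, g.txt}
After op 27 (git add b.txt): modified={a.txt, c.txt, f.txt, g.txt} staged={b.txt, d.txt, g.txt}
After op 28 (modify d.txt): modified={a.txt, c.txt, d.txt, f.txt, g.txt} staged={b.txt, d.txt, g.txt}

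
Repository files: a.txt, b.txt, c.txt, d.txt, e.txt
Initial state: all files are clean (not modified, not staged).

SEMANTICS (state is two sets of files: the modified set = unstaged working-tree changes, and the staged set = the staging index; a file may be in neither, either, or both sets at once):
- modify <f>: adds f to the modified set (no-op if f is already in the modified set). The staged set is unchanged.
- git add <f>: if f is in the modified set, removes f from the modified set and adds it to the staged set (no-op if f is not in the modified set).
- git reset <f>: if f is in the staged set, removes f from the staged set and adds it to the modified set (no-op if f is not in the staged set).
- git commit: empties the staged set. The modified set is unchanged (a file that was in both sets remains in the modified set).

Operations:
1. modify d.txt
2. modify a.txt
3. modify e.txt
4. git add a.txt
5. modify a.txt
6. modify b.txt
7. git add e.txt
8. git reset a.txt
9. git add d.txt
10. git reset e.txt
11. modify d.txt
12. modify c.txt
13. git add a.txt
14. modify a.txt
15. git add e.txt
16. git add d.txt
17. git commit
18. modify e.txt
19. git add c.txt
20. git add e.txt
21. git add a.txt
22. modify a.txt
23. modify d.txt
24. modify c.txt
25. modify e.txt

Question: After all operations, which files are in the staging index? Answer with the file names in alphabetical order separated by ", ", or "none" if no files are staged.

After op 1 (modify d.txt): modified={d.txt} staged={none}
After op 2 (modify a.txt): modified={a.txt, d.txt} staged={none}
After op 3 (modify e.txt): modified={a.txt, d.txt, e.txt} staged={none}
After op 4 (git add a.txt): modified={d.txt, e.txt} staged={a.txt}
After op 5 (modify a.txt): modified={a.txt, d.txt, e.txt} staged={a.txt}
After op 6 (modify b.txt): modified={a.txt, b.txt, d.txt, e.txt} staged={a.txt}
After op 7 (git add e.txt): modified={a.txt, b.txt, d.txt} staged={a.txt, e.txt}
After op 8 (git reset a.txt): modified={a.txt, b.txt, d.txt} staged={e.txt}
After op 9 (git add d.txt): modified={a.txt, b.txt} staged={d.txt, e.txt}
After op 10 (git reset e.txt): modified={a.txt, b.txt, e.txt} staged={d.txt}
After op 11 (modify d.txt): modified={a.txt, b.txt, d.txt, e.txt} staged={d.txt}
After op 12 (modify c.txt): modified={a.txt, b.txt, c.txt, d.txt, e.txt} staged={d.txt}
After op 13 (git add a.txt): modified={b.txt, c.txt, d.txt, e.txt} staged={a.txt, d.txt}
After op 14 (modify a.txt): modified={a.txt, b.txt, c.txt, d.txt, e.txt} staged={a.txt, d.txt}
After op 15 (git add e.txt): modified={a.txt, b.txt, c.txt, d.txt} staged={a.txt, d.txt, e.txt}
After op 16 (git add d.txt): modified={a.txt, b.txt, c.txt} staged={a.txt, d.txt, e.txt}
After op 17 (git commit): modified={a.txt, b.txt, c.txt} staged={none}
After op 18 (modify e.txt): modified={a.txt, b.txt, c.txt, e.txt} staged={none}
After op 19 (git add c.txt): modified={a.txt, b.txt, e.txt} staged={c.txt}
After op 20 (git add e.txt): modified={a.txt, b.txt} staged={c.txt, e.txt}
After op 21 (git add a.txt): modified={b.txt} staged={a.txt, c.txt, e.txt}
After op 22 (modify a.txt): modified={a.txt, b.txt} staged={a.txt, c.txt, e.txt}
After op 23 (modify d.txt): modified={a.txt, b.txt, d.txt} staged={a.txt, c.txt, e.txt}
After op 24 (modify c.txt): modified={a.txt, b.txt, c.txt, d.txt} staged={a.txt, c.txt, e.txt}
After op 25 (modify e.txt): modified={a.txt, b.txt, c.txt, d.txt, e.txt} staged={a.txt, c.txt, e.txt}

Answer: a.txt, c.txt, e.txt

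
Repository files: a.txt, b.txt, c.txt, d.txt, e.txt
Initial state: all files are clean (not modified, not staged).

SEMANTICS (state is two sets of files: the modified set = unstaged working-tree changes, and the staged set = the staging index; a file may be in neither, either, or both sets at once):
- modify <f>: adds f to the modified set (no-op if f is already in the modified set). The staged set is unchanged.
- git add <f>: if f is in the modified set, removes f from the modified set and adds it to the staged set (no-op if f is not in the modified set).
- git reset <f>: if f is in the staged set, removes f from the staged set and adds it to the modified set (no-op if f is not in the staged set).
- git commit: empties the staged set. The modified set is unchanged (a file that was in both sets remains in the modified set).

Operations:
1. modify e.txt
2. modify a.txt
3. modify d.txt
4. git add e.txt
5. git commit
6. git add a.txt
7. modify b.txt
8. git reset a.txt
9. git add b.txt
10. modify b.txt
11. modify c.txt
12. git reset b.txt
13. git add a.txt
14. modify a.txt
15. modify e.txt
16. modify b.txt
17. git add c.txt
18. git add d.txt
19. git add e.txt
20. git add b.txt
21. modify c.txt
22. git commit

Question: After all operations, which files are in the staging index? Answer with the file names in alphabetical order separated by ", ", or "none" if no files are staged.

After op 1 (modify e.txt): modified={e.txt} staged={none}
After op 2 (modify a.txt): modified={a.txt, e.txt} staged={none}
After op 3 (modify d.txt): modified={a.txt, d.txt, e.txt} staged={none}
After op 4 (git add e.txt): modified={a.txt, d.txt} staged={e.txt}
After op 5 (git commit): modified={a.txt, d.txt} staged={none}
After op 6 (git add a.txt): modified={d.txt} staged={a.txt}
After op 7 (modify b.txt): modified={b.txt, d.txt} staged={a.txt}
After op 8 (git reset a.txt): modified={a.txt, b.txt, d.txt} staged={none}
After op 9 (git add b.txt): modified={a.txt, d.txt} staged={b.txt}
After op 10 (modify b.txt): modified={a.txt, b.txt, d.txt} staged={b.txt}
After op 11 (modify c.txt): modified={a.txt, b.txt, c.txt, d.txt} staged={b.txt}
After op 12 (git reset b.txt): modified={a.txt, b.txt, c.txt, d.txt} staged={none}
After op 13 (git add a.txt): modified={b.txt, c.txt, d.txt} staged={a.txt}
After op 14 (modify a.txt): modified={a.txt, b.txt, c.txt, d.txt} staged={a.txt}
After op 15 (modify e.txt): modified={a.txt, b.txt, c.txt, d.txt, e.txt} staged={a.txt}
After op 16 (modify b.txt): modified={a.txt, b.txt, c.txt, d.txt, e.txt} staged={a.txt}
After op 17 (git add c.txt): modified={a.txt, b.txt, d.txt, e.txt} staged={a.txt, c.txt}
After op 18 (git add d.txt): modified={a.txt, b.txt, e.txt} staged={a.txt, c.txt, d.txt}
After op 19 (git add e.txt): modified={a.txt, b.txt} staged={a.txt, c.txt, d.txt, e.txt}
After op 20 (git add b.txt): modified={a.txt} staged={a.txt, b.txt, c.txt, d.txt, e.txt}
After op 21 (modify c.txt): modified={a.txt, c.txt} staged={a.txt, b.txt, c.txt, d.txt, e.txt}
After op 22 (git commit): modified={a.txt, c.txt} staged={none}

Answer: none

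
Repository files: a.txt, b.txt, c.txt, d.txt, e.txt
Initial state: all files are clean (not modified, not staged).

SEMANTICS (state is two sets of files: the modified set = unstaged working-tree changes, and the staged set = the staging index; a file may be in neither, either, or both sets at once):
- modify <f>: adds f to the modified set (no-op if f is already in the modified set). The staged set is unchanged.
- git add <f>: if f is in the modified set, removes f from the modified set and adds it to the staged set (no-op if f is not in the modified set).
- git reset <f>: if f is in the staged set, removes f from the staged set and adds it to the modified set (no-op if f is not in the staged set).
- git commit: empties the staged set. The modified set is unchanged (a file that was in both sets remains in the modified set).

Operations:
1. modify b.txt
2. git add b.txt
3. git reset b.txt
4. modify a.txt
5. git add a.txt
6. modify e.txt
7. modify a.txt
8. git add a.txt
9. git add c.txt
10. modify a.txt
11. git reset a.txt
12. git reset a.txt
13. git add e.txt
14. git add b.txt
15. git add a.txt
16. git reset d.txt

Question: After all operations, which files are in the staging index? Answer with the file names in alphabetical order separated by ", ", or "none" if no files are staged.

Answer: a.txt, b.txt, e.txt

Derivation:
After op 1 (modify b.txt): modified={b.txt} staged={none}
After op 2 (git add b.txt): modified={none} staged={b.txt}
After op 3 (git reset b.txt): modified={b.txt} staged={none}
After op 4 (modify a.txt): modified={a.txt, b.txt} staged={none}
After op 5 (git add a.txt): modified={b.txt} staged={a.txt}
After op 6 (modify e.txt): modified={b.txt, e.txt} staged={a.txt}
After op 7 (modify a.txt): modified={a.txt, b.txt, e.txt} staged={a.txt}
After op 8 (git add a.txt): modified={b.txt, e.txt} staged={a.txt}
After op 9 (git add c.txt): modified={b.txt, e.txt} staged={a.txt}
After op 10 (modify a.txt): modified={a.txt, b.txt, e.txt} staged={a.txt}
After op 11 (git reset a.txt): modified={a.txt, b.txt, e.txt} staged={none}
After op 12 (git reset a.txt): modified={a.txt, b.txt, e.txt} staged={none}
After op 13 (git add e.txt): modified={a.txt, b.txt} staged={e.txt}
After op 14 (git add b.txt): modified={a.txt} staged={b.txt, e.txt}
After op 15 (git add a.txt): modified={none} staged={a.txt, b.txt, e.txt}
After op 16 (git reset d.txt): modified={none} staged={a.txt, b.txt, e.txt}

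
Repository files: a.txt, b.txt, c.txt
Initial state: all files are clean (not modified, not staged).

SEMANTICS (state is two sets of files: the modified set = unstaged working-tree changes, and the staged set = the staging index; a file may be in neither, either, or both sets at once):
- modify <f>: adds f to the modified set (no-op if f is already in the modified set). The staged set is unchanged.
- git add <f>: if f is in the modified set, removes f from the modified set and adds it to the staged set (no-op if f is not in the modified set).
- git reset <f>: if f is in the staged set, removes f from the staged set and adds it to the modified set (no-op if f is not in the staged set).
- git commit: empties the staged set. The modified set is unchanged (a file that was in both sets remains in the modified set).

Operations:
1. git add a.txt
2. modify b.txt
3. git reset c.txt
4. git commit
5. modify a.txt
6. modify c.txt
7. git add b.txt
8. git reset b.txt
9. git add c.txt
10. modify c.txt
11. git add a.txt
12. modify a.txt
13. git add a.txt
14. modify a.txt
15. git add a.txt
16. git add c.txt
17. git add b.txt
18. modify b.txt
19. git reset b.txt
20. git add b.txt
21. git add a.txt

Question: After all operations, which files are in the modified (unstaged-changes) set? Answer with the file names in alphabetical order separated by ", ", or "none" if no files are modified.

Answer: none

Derivation:
After op 1 (git add a.txt): modified={none} staged={none}
After op 2 (modify b.txt): modified={b.txt} staged={none}
After op 3 (git reset c.txt): modified={b.txt} staged={none}
After op 4 (git commit): modified={b.txt} staged={none}
After op 5 (modify a.txt): modified={a.txt, b.txt} staged={none}
After op 6 (modify c.txt): modified={a.txt, b.txt, c.txt} staged={none}
After op 7 (git add b.txt): modified={a.txt, c.txt} staged={b.txt}
After op 8 (git reset b.txt): modified={a.txt, b.txt, c.txt} staged={none}
After op 9 (git add c.txt): modified={a.txt, b.txt} staged={c.txt}
After op 10 (modify c.txt): modified={a.txt, b.txt, c.txt} staged={c.txt}
After op 11 (git add a.txt): modified={b.txt, c.txt} staged={a.txt, c.txt}
After op 12 (modify a.txt): modified={a.txt, b.txt, c.txt} staged={a.txt, c.txt}
After op 13 (git add a.txt): modified={b.txt, c.txt} staged={a.txt, c.txt}
After op 14 (modify a.txt): modified={a.txt, b.txt, c.txt} staged={a.txt, c.txt}
After op 15 (git add a.txt): modified={b.txt, c.txt} staged={a.txt, c.txt}
After op 16 (git add c.txt): modified={b.txt} staged={a.txt, c.txt}
After op 17 (git add b.txt): modified={none} staged={a.txt, b.txt, c.txt}
After op 18 (modify b.txt): modified={b.txt} staged={a.txt, b.txt, c.txt}
After op 19 (git reset b.txt): modified={b.txt} staged={a.txt, c.txt}
After op 20 (git add b.txt): modified={none} staged={a.txt, b.txt, c.txt}
After op 21 (git add a.txt): modified={none} staged={a.txt, b.txt, c.txt}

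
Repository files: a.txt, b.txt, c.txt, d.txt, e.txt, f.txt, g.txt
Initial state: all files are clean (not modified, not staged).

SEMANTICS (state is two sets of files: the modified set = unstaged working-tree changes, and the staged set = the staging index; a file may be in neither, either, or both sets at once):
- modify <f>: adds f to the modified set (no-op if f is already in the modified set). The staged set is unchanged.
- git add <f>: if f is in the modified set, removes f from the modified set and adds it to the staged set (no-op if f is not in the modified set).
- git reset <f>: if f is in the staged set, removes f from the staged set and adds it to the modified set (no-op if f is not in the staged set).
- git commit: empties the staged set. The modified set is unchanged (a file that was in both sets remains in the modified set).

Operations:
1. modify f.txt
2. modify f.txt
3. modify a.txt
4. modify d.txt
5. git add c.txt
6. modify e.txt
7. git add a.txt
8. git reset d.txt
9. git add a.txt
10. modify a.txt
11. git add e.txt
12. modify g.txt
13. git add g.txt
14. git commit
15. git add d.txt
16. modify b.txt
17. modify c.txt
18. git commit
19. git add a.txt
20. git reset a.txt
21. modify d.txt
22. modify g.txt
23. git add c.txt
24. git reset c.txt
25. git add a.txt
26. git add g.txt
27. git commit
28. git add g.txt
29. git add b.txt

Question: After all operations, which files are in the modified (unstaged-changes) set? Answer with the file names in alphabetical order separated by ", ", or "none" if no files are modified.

After op 1 (modify f.txt): modified={f.txt} staged={none}
After op 2 (modify f.txt): modified={f.txt} staged={none}
After op 3 (modify a.txt): modified={a.txt, f.txt} staged={none}
After op 4 (modify d.txt): modified={a.txt, d.txt, f.txt} staged={none}
After op 5 (git add c.txt): modified={a.txt, d.txt, f.txt} staged={none}
After op 6 (modify e.txt): modified={a.txt, d.txt, e.txt, f.txt} staged={none}
After op 7 (git add a.txt): modified={d.txt, e.txt, f.txt} staged={a.txt}
After op 8 (git reset d.txt): modified={d.txt, e.txt, f.txt} staged={a.txt}
After op 9 (git add a.txt): modified={d.txt, e.txt, f.txt} staged={a.txt}
After op 10 (modify a.txt): modified={a.txt, d.txt, e.txt, f.txt} staged={a.txt}
After op 11 (git add e.txt): modified={a.txt, d.txt, f.txt} staged={a.txt, e.txt}
After op 12 (modify g.txt): modified={a.txt, d.txt, f.txt, g.txt} staged={a.txt, e.txt}
After op 13 (git add g.txt): modified={a.txt, d.txt, f.txt} staged={a.txt, e.txt, g.txt}
After op 14 (git commit): modified={a.txt, d.txt, f.txt} staged={none}
After op 15 (git add d.txt): modified={a.txt, f.txt} staged={d.txt}
After op 16 (modify b.txt): modified={a.txt, b.txt, f.txt} staged={d.txt}
After op 17 (modify c.txt): modified={a.txt, b.txt, c.txt, f.txt} staged={d.txt}
After op 18 (git commit): modified={a.txt, b.txt, c.txt, f.txt} staged={none}
After op 19 (git add a.txt): modified={b.txt, c.txt, f.txt} staged={a.txt}
After op 20 (git reset a.txt): modified={a.txt, b.txt, c.txt, f.txt} staged={none}
After op 21 (modify d.txt): modified={a.txt, b.txt, c.txt, d.txt, f.txt} staged={none}
After op 22 (modify g.txt): modified={a.txt, b.txt, c.txt, d.txt, f.txt, g.txt} staged={none}
After op 23 (git add c.txt): modified={a.txt, b.txt, d.txt, f.txt, g.txt} staged={c.txt}
After op 24 (git reset c.txt): modified={a.txt, b.txt, c.txt, d.txt, f.txt, g.txt} staged={none}
After op 25 (git add a.txt): modified={b.txt, c.txt, d.txt, f.txt, g.txt} staged={a.txt}
After op 26 (git add g.txt): modified={b.txt, c.txt, d.txt, f.txt} staged={a.txt, g.txt}
After op 27 (git commit): modified={b.txt, c.txt, d.txt, f.txt} staged={none}
After op 28 (git add g.txt): modified={b.txt, c.txt, d.txt, f.txt} staged={none}
After op 29 (git add b.txt): modified={c.txt, d.txt, f.txt} staged={b.txt}

Answer: c.txt, d.txt, f.txt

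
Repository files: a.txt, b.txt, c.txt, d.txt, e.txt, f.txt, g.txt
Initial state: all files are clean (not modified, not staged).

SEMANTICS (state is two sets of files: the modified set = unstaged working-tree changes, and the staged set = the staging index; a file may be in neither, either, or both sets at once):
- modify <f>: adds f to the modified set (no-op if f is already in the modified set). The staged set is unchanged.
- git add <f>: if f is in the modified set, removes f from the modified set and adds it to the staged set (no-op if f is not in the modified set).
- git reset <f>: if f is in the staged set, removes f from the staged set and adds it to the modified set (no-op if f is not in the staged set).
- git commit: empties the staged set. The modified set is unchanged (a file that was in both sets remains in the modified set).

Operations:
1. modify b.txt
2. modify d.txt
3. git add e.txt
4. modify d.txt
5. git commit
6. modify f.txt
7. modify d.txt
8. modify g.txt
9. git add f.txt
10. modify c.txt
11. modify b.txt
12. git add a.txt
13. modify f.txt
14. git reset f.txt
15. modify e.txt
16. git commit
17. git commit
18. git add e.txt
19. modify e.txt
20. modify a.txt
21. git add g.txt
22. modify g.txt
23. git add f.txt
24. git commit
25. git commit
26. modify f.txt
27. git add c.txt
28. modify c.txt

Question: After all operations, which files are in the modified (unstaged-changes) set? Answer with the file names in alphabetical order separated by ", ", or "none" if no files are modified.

Answer: a.txt, b.txt, c.txt, d.txt, e.txt, f.txt, g.txt

Derivation:
After op 1 (modify b.txt): modified={b.txt} staged={none}
After op 2 (modify d.txt): modified={b.txt, d.txt} staged={none}
After op 3 (git add e.txt): modified={b.txt, d.txt} staged={none}
After op 4 (modify d.txt): modified={b.txt, d.txt} staged={none}
After op 5 (git commit): modified={b.txt, d.txt} staged={none}
After op 6 (modify f.txt): modified={b.txt, d.txt, f.txt} staged={none}
After op 7 (modify d.txt): modified={b.txt, d.txt, f.txt} staged={none}
After op 8 (modify g.txt): modified={b.txt, d.txt, f.txt, g.txt} staged={none}
After op 9 (git add f.txt): modified={b.txt, d.txt, g.txt} staged={f.txt}
After op 10 (modify c.txt): modified={b.txt, c.txt, d.txt, g.txt} staged={f.txt}
After op 11 (modify b.txt): modified={b.txt, c.txt, d.txt, g.txt} staged={f.txt}
After op 12 (git add a.txt): modified={b.txt, c.txt, d.txt, g.txt} staged={f.txt}
After op 13 (modify f.txt): modified={b.txt, c.txt, d.txt, f.txt, g.txt} staged={f.txt}
After op 14 (git reset f.txt): modified={b.txt, c.txt, d.txt, f.txt, g.txt} staged={none}
After op 15 (modify e.txt): modified={b.txt, c.txt, d.txt, e.txt, f.txt, g.txt} staged={none}
After op 16 (git commit): modified={b.txt, c.txt, d.txt, e.txt, f.txt, g.txt} staged={none}
After op 17 (git commit): modified={b.txt, c.txt, d.txt, e.txt, f.txt, g.txt} staged={none}
After op 18 (git add e.txt): modified={b.txt, c.txt, d.txt, f.txt, g.txt} staged={e.txt}
After op 19 (modify e.txt): modified={b.txt, c.txt, d.txt, e.txt, f.txt, g.txt} staged={e.txt}
After op 20 (modify a.txt): modified={a.txt, b.txt, c.txt, d.txt, e.txt, f.txt, g.txt} staged={e.txt}
After op 21 (git add g.txt): modified={a.txt, b.txt, c.txt, d.txt, e.txt, f.txt} staged={e.txt, g.txt}
After op 22 (modify g.txt): modified={a.txt, b.txt, c.txt, d.txt, e.txt, f.txt, g.txt} staged={e.txt, g.txt}
After op 23 (git add f.txt): modified={a.txt, b.txt, c.txt, d.txt, e.txt, g.txt} staged={e.txt, f.txt, g.txt}
After op 24 (git commit): modified={a.txt, b.txt, c.txt, d.txt, e.txt, g.txt} staged={none}
After op 25 (git commit): modified={a.txt, b.txt, c.txt, d.txt, e.txt, g.txt} staged={none}
After op 26 (modify f.txt): modified={a.txt, b.txt, c.txt, d.txt, e.txt, f.txt, g.txt} staged={none}
After op 27 (git add c.txt): modified={a.txt, b.txt, d.txt, e.txt, f.txt, g.txt} staged={c.txt}
After op 28 (modify c.txt): modified={a.txt, b.txt, c.txt, d.txt, e.txt, f.txt, g.txt} staged={c.txt}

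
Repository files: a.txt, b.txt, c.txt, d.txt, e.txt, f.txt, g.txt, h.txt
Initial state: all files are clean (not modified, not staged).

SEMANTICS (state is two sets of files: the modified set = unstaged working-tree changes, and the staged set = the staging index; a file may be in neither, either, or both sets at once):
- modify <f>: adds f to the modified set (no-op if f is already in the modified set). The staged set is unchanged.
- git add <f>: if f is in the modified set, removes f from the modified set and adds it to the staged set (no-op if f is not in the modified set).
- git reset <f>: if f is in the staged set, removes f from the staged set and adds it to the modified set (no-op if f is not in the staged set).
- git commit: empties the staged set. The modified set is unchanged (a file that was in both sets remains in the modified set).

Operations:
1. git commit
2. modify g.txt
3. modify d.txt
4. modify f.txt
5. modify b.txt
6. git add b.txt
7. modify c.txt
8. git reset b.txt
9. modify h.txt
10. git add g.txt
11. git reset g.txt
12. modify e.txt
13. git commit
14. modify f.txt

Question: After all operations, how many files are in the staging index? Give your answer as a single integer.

Answer: 0

Derivation:
After op 1 (git commit): modified={none} staged={none}
After op 2 (modify g.txt): modified={g.txt} staged={none}
After op 3 (modify d.txt): modified={d.txt, g.txt} staged={none}
After op 4 (modify f.txt): modified={d.txt, f.txt, g.txt} staged={none}
After op 5 (modify b.txt): modified={b.txt, d.txt, f.txt, g.txt} staged={none}
After op 6 (git add b.txt): modified={d.txt, f.txt, g.txt} staged={b.txt}
After op 7 (modify c.txt): modified={c.txt, d.txt, f.txt, g.txt} staged={b.txt}
After op 8 (git reset b.txt): modified={b.txt, c.txt, d.txt, f.txt, g.txt} staged={none}
After op 9 (modify h.txt): modified={b.txt, c.txt, d.txt, f.txt, g.txt, h.txt} staged={none}
After op 10 (git add g.txt): modified={b.txt, c.txt, d.txt, f.txt, h.txt} staged={g.txt}
After op 11 (git reset g.txt): modified={b.txt, c.txt, d.txt, f.txt, g.txt, h.txt} staged={none}
After op 12 (modify e.txt): modified={b.txt, c.txt, d.txt, e.txt, f.txt, g.txt, h.txt} staged={none}
After op 13 (git commit): modified={b.txt, c.txt, d.txt, e.txt, f.txt, g.txt, h.txt} staged={none}
After op 14 (modify f.txt): modified={b.txt, c.txt, d.txt, e.txt, f.txt, g.txt, h.txt} staged={none}
Final staged set: {none} -> count=0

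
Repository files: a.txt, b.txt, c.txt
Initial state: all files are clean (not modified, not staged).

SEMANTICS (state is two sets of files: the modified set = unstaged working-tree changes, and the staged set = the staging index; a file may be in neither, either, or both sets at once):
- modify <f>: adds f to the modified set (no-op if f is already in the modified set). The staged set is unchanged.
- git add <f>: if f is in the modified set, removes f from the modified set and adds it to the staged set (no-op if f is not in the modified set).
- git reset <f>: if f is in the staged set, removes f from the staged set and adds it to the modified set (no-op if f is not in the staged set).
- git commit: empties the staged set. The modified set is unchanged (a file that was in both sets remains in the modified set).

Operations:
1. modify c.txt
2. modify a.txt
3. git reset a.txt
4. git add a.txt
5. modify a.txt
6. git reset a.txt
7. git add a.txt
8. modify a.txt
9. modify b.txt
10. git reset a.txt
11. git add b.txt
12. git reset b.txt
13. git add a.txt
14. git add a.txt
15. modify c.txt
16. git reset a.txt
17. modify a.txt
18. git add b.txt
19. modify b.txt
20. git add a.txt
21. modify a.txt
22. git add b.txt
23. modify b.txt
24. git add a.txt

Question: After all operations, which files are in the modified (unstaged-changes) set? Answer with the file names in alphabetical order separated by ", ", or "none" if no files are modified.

Answer: b.txt, c.txt

Derivation:
After op 1 (modify c.txt): modified={c.txt} staged={none}
After op 2 (modify a.txt): modified={a.txt, c.txt} staged={none}
After op 3 (git reset a.txt): modified={a.txt, c.txt} staged={none}
After op 4 (git add a.txt): modified={c.txt} staged={a.txt}
After op 5 (modify a.txt): modified={a.txt, c.txt} staged={a.txt}
After op 6 (git reset a.txt): modified={a.txt, c.txt} staged={none}
After op 7 (git add a.txt): modified={c.txt} staged={a.txt}
After op 8 (modify a.txt): modified={a.txt, c.txt} staged={a.txt}
After op 9 (modify b.txt): modified={a.txt, b.txt, c.txt} staged={a.txt}
After op 10 (git reset a.txt): modified={a.txt, b.txt, c.txt} staged={none}
After op 11 (git add b.txt): modified={a.txt, c.txt} staged={b.txt}
After op 12 (git reset b.txt): modified={a.txt, b.txt, c.txt} staged={none}
After op 13 (git add a.txt): modified={b.txt, c.txt} staged={a.txt}
After op 14 (git add a.txt): modified={b.txt, c.txt} staged={a.txt}
After op 15 (modify c.txt): modified={b.txt, c.txt} staged={a.txt}
After op 16 (git reset a.txt): modified={a.txt, b.txt, c.txt} staged={none}
After op 17 (modify a.txt): modified={a.txt, b.txt, c.txt} staged={none}
After op 18 (git add b.txt): modified={a.txt, c.txt} staged={b.txt}
After op 19 (modify b.txt): modified={a.txt, b.txt, c.txt} staged={b.txt}
After op 20 (git add a.txt): modified={b.txt, c.txt} staged={a.txt, b.txt}
After op 21 (modify a.txt): modified={a.txt, b.txt, c.txt} staged={a.txt, b.txt}
After op 22 (git add b.txt): modified={a.txt, c.txt} staged={a.txt, b.txt}
After op 23 (modify b.txt): modified={a.txt, b.txt, c.txt} staged={a.txt, b.txt}
After op 24 (git add a.txt): modified={b.txt, c.txt} staged={a.txt, b.txt}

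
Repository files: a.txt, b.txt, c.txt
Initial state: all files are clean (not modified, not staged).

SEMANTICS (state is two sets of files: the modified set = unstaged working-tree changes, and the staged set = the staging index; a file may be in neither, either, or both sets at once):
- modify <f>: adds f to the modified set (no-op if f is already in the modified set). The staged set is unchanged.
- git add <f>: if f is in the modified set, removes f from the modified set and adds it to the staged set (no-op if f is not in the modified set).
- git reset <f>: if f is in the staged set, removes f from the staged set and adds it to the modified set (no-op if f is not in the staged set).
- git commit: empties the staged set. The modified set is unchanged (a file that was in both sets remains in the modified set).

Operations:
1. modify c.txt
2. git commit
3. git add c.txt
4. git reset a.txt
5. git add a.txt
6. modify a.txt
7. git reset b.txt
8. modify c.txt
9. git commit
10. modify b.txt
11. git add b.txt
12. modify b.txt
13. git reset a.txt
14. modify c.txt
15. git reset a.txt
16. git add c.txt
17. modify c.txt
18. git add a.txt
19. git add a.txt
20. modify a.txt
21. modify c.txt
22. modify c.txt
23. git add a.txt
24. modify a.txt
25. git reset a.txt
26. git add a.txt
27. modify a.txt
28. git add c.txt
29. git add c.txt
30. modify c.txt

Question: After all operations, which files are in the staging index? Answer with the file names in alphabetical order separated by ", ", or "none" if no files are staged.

Answer: a.txt, b.txt, c.txt

Derivation:
After op 1 (modify c.txt): modified={c.txt} staged={none}
After op 2 (git commit): modified={c.txt} staged={none}
After op 3 (git add c.txt): modified={none} staged={c.txt}
After op 4 (git reset a.txt): modified={none} staged={c.txt}
After op 5 (git add a.txt): modified={none} staged={c.txt}
After op 6 (modify a.txt): modified={a.txt} staged={c.txt}
After op 7 (git reset b.txt): modified={a.txt} staged={c.txt}
After op 8 (modify c.txt): modified={a.txt, c.txt} staged={c.txt}
After op 9 (git commit): modified={a.txt, c.txt} staged={none}
After op 10 (modify b.txt): modified={a.txt, b.txt, c.txt} staged={none}
After op 11 (git add b.txt): modified={a.txt, c.txt} staged={b.txt}
After op 12 (modify b.txt): modified={a.txt, b.txt, c.txt} staged={b.txt}
After op 13 (git reset a.txt): modified={a.txt, b.txt, c.txt} staged={b.txt}
After op 14 (modify c.txt): modified={a.txt, b.txt, c.txt} staged={b.txt}
After op 15 (git reset a.txt): modified={a.txt, b.txt, c.txt} staged={b.txt}
After op 16 (git add c.txt): modified={a.txt, b.txt} staged={b.txt, c.txt}
After op 17 (modify c.txt): modified={a.txt, b.txt, c.txt} staged={b.txt, c.txt}
After op 18 (git add a.txt): modified={b.txt, c.txt} staged={a.txt, b.txt, c.txt}
After op 19 (git add a.txt): modified={b.txt, c.txt} staged={a.txt, b.txt, c.txt}
After op 20 (modify a.txt): modified={a.txt, b.txt, c.txt} staged={a.txt, b.txt, c.txt}
After op 21 (modify c.txt): modified={a.txt, b.txt, c.txt} staged={a.txt, b.txt, c.txt}
After op 22 (modify c.txt): modified={a.txt, b.txt, c.txt} staged={a.txt, b.txt, c.txt}
After op 23 (git add a.txt): modified={b.txt, c.txt} staged={a.txt, b.txt, c.txt}
After op 24 (modify a.txt): modified={a.txt, b.txt, c.txt} staged={a.txt, b.txt, c.txt}
After op 25 (git reset a.txt): modified={a.txt, b.txt, c.txt} staged={b.txt, c.txt}
After op 26 (git add a.txt): modified={b.txt, c.txt} staged={a.txt, b.txt, c.txt}
After op 27 (modify a.txt): modified={a.txt, b.txt, c.txt} staged={a.txt, b.txt, c.txt}
After op 28 (git add c.txt): modified={a.txt, b.txt} staged={a.txt, b.txt, c.txt}
After op 29 (git add c.txt): modified={a.txt, b.txt} staged={a.txt, b.txt, c.txt}
After op 30 (modify c.txt): modified={a.txt, b.txt, c.txt} staged={a.txt, b.txt, c.txt}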